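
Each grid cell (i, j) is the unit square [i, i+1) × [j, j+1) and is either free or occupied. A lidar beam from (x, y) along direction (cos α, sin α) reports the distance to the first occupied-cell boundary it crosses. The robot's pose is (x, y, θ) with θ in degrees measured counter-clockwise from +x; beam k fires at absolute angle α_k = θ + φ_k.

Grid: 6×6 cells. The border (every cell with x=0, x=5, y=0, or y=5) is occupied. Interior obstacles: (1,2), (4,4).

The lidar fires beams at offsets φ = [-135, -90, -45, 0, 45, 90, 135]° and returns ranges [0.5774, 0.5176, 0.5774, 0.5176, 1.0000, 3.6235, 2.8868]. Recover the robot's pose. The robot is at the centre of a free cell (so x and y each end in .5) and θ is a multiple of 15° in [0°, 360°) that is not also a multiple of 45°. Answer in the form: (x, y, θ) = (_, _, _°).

The pose lattice has 14·16 = 224 candidates. Test each by forward raycasting.
  (2.5, 1.5, 240°): beam 1 = 3.6235 ≠ 0.5774 ✗
  (2.5, 2.5, 300°): beam 1 = 0.5176 ≠ 0.5774 ✗
  (4.5, 3.5, 285°): beam 1 = 3.0000 ≠ 0.5774 ✗
  (3.5, 1.5, 75°): beam 2 = 1.5529 ≠ 0.5176 ✗
  …
  (4.5, 1.5, 15°): r_1=0.5774, r_2=0.5176, r_3=0.5774, r_4=0.5176, r_5=1.0000, r_6=3.6235, r_7=2.8868 — all match ✓
No second candidate reproduces the full scan.

(x, y, θ) = (4.5, 1.5, 15°)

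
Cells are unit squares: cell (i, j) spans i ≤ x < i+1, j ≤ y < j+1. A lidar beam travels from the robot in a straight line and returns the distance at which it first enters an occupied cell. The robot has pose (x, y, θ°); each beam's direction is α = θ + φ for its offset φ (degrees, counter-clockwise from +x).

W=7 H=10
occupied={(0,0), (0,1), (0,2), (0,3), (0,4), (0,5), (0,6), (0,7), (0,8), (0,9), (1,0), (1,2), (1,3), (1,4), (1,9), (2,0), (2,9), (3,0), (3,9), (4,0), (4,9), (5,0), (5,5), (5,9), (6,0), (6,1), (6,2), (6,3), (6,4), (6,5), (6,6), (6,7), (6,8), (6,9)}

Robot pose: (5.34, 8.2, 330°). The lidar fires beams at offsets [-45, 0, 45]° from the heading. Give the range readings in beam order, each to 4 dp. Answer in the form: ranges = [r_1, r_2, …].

beam 1: φ=-45°, α=285°
  cosα=0.2588 sinα=-0.9659 | (5,8) | tMaxX 2.5500 tMaxY 0.2071 | tΔX 3.8637 tΔY 1.0353
    t=0.2071 [y] (5,7)
    t=1.2423 [y] (5,6)
    t=2.2776 [y] (5,5) — stop
  → r_1 = 2.2776
beam 2: φ=0°, α=330°
  cosα=0.8660 sinα=-0.5000 | (5,8) | tMaxX 0.7621 tMaxY 0.4000 | tΔX 1.1547 tΔY 2.0000
    t=0.4000 [y] (5,7)
    t=0.7621 [x] (6,7) — stop
  → r_2 = 0.7621
beam 3: φ=45°, α=15°
  cosα=0.9659 sinα=0.2588 | (5,8) | tMaxX 0.6833 tMaxY 3.0910 | tΔX 1.0353 tΔY 3.8637
    t=0.6833 [x] (6,8) — stop
  → r_3 = 0.6833

ranges = [2.2776, 0.7621, 0.6833]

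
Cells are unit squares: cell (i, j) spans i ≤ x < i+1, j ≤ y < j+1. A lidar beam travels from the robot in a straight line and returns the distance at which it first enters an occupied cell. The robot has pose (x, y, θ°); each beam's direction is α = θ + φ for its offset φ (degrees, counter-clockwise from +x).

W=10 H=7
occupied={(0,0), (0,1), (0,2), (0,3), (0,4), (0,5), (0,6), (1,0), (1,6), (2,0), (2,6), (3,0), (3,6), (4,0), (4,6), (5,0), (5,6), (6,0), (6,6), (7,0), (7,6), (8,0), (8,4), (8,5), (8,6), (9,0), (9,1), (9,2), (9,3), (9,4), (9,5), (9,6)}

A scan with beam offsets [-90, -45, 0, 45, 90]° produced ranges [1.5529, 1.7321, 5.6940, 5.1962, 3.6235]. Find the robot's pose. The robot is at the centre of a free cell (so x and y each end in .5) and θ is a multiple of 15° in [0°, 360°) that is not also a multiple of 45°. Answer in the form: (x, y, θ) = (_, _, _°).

(x, y, θ) = (3.5, 2.5, 345°)

Candidates: 38 free-cell centres × 16 headings = 608 poses. Raycast each; keep the one whose scan matches to 4 dp.
  (8.5, 2.5, 105°): beam 1 = 0.5176 ≠ 1.5529 ✗
  (6.5, 1.5, 285°): beam 1 = 1.9319 ≠ 1.5529 ✗
  (7.5, 2.5, 60°): beam 1 = 1.7321 ≠ 1.5529 ✗
  (6.5, 3.5, 240°): beam 1 = 5.0000 ≠ 1.5529 ✗
  …
  (3.5, 2.5, 345°): r_1=1.5529, r_2=1.7321, r_3=5.6940, r_4=5.1962, r_5=3.6235 — all match ✓
Only this pose fits every beam.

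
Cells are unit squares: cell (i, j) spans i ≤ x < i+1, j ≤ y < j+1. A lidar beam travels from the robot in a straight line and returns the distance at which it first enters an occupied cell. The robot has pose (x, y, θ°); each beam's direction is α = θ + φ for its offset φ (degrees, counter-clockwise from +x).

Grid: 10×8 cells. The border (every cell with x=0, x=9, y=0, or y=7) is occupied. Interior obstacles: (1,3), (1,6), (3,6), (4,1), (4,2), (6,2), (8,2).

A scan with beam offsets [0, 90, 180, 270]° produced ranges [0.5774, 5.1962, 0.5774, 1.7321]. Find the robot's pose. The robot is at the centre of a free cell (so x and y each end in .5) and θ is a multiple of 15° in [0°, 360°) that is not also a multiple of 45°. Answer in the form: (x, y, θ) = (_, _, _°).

Candidates: 41 free-cell centres × 16 headings = 656 poses. Raycast each; keep the one whose scan matches to 4 dp.
  (2.5, 3.5, 330°): beam 1 = 1.7321 ≠ 0.5774 ✗
  (4.5, 6.5, 60°): beam 2 = 0.5774 ≠ 5.1962 ✗
  (6.5, 3.5, 60°): beam 1 = 4.0415 ≠ 0.5774 ✗
  (5.5, 6.5, 330°): beam 1 = 4.0415 ≠ 0.5774 ✗
  (7.5, 5.5, 60°): beam 1 = 1.7321 ≠ 0.5774 ✗
  …
  (7.5, 2.5, 30°): r_1=0.5774, r_2=5.1962, r_3=0.5774, r_4=1.7321 — all match ✓
No second candidate reproduces the full scan.

(x, y, θ) = (7.5, 2.5, 30°)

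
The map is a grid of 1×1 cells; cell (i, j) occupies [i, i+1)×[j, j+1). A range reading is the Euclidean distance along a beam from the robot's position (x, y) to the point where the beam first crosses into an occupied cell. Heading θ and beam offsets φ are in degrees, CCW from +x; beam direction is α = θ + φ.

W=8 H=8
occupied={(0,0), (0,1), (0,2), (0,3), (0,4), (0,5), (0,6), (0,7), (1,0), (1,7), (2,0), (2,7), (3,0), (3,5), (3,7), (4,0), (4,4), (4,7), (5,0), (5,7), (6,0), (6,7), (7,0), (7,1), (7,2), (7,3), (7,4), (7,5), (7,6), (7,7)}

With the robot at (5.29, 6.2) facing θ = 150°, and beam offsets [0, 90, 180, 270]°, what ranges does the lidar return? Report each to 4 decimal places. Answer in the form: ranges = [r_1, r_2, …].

beam 1: φ=0°, α=150°
  dir = (cos 150°, sin 150°) = (-0.8660, 0.5000); from cell (5,6)
  next x-line at t=0.3349, next y-line at t=1.6000; Δt_x=1.1547, Δt_y=2.0000
    x: enter (4,6) at t=0.3349
    x: enter (3,6) at t=1.4896
    y: enter (3,7) at t=1.6000 ← occupied
  → r_1 = 1.6000
beam 2: φ=90°, α=240°
  dir = (cos 240°, sin 240°) = (-0.5000, -0.8660); from cell (5,6)
  next x-line at t=0.5800, next y-line at t=0.2309; Δt_x=2.0000, Δt_y=1.1547
    y: enter (5,5) at t=0.2309
    x: enter (4,5) at t=0.5800
    y: enter (4,4) at t=1.3856 ← occupied
  → r_2 = 1.3856
beam 3: φ=180°, α=330°
  dir = (cos 330°, sin 330°) = (0.8660, -0.5000); from cell (5,6)
  next x-line at t=0.8198, next y-line at t=0.4000; Δt_x=1.1547, Δt_y=2.0000
    y: enter (5,5) at t=0.4000
    x: enter (6,5) at t=0.8198
    x: enter (7,5) at t=1.9745 ← occupied
  → r_3 = 1.9745
beam 4: φ=270°, α=60°
  dir = (cos 60°, sin 60°) = (0.5000, 0.8660); from cell (5,6)
  next x-line at t=1.4200, next y-line at t=0.9238; Δt_x=2.0000, Δt_y=1.1547
    y: enter (5,7) at t=0.9238 ← occupied
  → r_4 = 0.9238

ranges = [1.6000, 1.3856, 1.9745, 0.9238]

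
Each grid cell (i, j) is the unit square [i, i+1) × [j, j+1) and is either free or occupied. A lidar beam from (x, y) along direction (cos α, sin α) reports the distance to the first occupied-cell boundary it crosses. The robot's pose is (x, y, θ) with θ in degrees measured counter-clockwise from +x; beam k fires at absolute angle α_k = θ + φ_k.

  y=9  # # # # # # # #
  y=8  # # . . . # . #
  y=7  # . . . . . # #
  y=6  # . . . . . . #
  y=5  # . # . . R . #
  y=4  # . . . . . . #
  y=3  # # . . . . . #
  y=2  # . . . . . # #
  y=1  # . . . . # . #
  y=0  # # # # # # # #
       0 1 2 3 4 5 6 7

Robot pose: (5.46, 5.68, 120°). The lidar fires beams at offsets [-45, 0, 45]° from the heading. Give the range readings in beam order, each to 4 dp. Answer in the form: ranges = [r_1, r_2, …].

beam 1: φ=-45°, α=75°
  dir = (cos 75°, sin 75°) = (0.2588, 0.9659); from cell (5,5)
  next x-line at t=2.0864, next y-line at t=0.3313; Δt_x=3.8637, Δt_y=1.0353
    y: enter (5,6) at t=0.3313
    y: enter (5,7) at t=1.3666
    x: enter (6,7) at t=2.0864 ← occupied
  → r_1 = 2.0864
beam 2: φ=0°, α=120°
  dir = (cos 120°, sin 120°) = (-0.5000, 0.8660); from cell (5,5)
  next x-line at t=0.9200, next y-line at t=0.3695; Δt_x=2.0000, Δt_y=1.1547
    y: enter (5,6) at t=0.3695
    x: enter (4,6) at t=0.9200
    y: enter (4,7) at t=1.5242
    y: enter (4,8) at t=2.6789
    x: enter (3,8) at t=2.9200
    y: enter (3,9) at t=3.8336 ← occupied
  → r_2 = 3.8336
beam 3: φ=45°, α=165°
  dir = (cos 165°, sin 165°) = (-0.9659, 0.2588); from cell (5,5)
  next x-line at t=0.4762, next y-line at t=1.2364; Δt_x=1.0353, Δt_y=3.8637
    x: enter (4,5) at t=0.4762
    y: enter (4,6) at t=1.2364
    x: enter (3,6) at t=1.5115
    x: enter (2,6) at t=2.5468
    x: enter (1,6) at t=3.5821
    x: enter (0,6) at t=4.6173 ← occupied
  → r_3 = 4.6173

ranges = [2.0864, 3.8336, 4.6173]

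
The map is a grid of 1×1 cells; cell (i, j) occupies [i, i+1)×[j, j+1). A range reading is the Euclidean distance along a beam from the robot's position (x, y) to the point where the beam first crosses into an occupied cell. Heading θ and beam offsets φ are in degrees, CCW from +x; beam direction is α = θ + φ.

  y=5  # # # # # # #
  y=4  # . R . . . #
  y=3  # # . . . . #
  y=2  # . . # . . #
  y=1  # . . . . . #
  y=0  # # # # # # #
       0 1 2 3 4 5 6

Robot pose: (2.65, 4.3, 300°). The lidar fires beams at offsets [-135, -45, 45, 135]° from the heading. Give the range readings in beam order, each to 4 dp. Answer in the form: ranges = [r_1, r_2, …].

ranges = [1.7082, 3.4164, 3.4682, 0.7247]

beam 1: φ=-135°, α=165°
  direction (-0.9659, 0.2588); cell (2,4); t to first gridline: x 0.6729, y 2.7046 (then +1.0353 / +3.8637)
    (1,4) via x @ 0.6729
    (0,4) via x @ 1.7082  # hit
  → r_1 = 1.7082
beam 2: φ=-45°, α=255°
  direction (-0.2588, -0.9659); cell (2,4); t to first gridline: x 2.5114, y 0.3106 (then +3.8637 / +1.0353)
    (2,3) via y @ 0.3106
    (2,2) via y @ 1.3459
    (2,1) via y @ 2.3811
    (1,1) via x @ 2.5114
    (1,0) via y @ 3.4164  # hit
  → r_2 = 3.4164
beam 3: φ=45°, α=345°
  direction (0.9659, -0.2588); cell (2,4); t to first gridline: x 0.3623, y 1.1591 (then +1.0353 / +3.8637)
    (3,4) via x @ 0.3623
    (3,3) via y @ 1.1591
    (4,3) via x @ 1.3976
    (5,3) via x @ 2.4329
    (6,3) via x @ 3.4682  # hit
  → r_3 = 3.4682
beam 4: φ=135°, α=75°
  direction (0.2588, 0.9659); cell (2,4); t to first gridline: x 1.3523, y 0.7247 (then +3.8637 / +1.0353)
    (2,5) via y @ 0.7247  # hit
  → r_4 = 0.7247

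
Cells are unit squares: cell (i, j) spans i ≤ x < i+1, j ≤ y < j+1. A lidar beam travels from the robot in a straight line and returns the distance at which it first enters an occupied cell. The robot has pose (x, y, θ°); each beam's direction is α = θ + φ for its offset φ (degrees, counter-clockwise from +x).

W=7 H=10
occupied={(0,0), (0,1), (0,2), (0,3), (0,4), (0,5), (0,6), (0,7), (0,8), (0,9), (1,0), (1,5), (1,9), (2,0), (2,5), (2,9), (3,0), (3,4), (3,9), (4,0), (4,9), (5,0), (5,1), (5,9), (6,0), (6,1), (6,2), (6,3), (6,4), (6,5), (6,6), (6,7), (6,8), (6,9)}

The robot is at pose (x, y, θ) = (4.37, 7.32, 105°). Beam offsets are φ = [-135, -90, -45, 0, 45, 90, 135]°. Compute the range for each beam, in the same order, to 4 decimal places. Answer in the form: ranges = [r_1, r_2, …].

beam 1: φ=-135°, α=330°
  direction (0.8660, -0.5000); cell (4,7); t to first gridline: x 0.7275, y 0.6400 (then +1.1547 / +2.0000)
    (4,6) via y @ 0.6400
    (5,6) via x @ 0.7275
    (6,6) via x @ 1.8822  # hit
  → r_1 = 1.8822
beam 2: φ=-90°, α=15°
  direction (0.9659, 0.2588); cell (4,7); t to first gridline: x 0.6522, y 2.6273 (then +1.0353 / +3.8637)
    (5,7) via x @ 0.6522
    (6,7) via x @ 1.6875  # hit
  → r_2 = 1.6875
beam 3: φ=-45°, α=60°
  direction (0.5000, 0.8660); cell (4,7); t to first gridline: x 1.2600, y 0.7852 (then +2.0000 / +1.1547)
    (4,8) via y @ 0.7852
    (5,8) via x @ 1.2600
    (5,9) via y @ 1.9399  # hit
  → r_3 = 1.9399
beam 4: φ=0°, α=105°
  direction (-0.2588, 0.9659); cell (4,7); t to first gridline: x 1.4296, y 0.7040 (then +3.8637 / +1.0353)
    (4,8) via y @ 0.7040
    (3,8) via x @ 1.4296
    (3,9) via y @ 1.7393  # hit
  → r_4 = 1.7393
beam 5: φ=45°, α=150°
  direction (-0.8660, 0.5000); cell (4,7); t to first gridline: x 0.4272, y 1.3600 (then +1.1547 / +2.0000)
    (3,7) via x @ 0.4272
    (3,8) via y @ 1.3600
    (2,8) via x @ 1.5819
    (1,8) via x @ 2.7366
    (1,9) via y @ 3.3600  # hit
  → r_5 = 3.3600
beam 6: φ=90°, α=195°
  direction (-0.9659, -0.2588); cell (4,7); t to first gridline: x 0.3831, y 1.2364 (then +1.0353 / +3.8637)
    (3,7) via x @ 0.3831
    (3,6) via y @ 1.2364
    (2,6) via x @ 1.4183
    (1,6) via x @ 2.4536
    (0,6) via x @ 3.4889  # hit
  → r_6 = 3.4889
beam 7: φ=135°, α=240°
  direction (-0.5000, -0.8660); cell (4,7); t to first gridline: x 0.7400, y 0.3695 (then +2.0000 / +1.1547)
    (4,6) via y @ 0.3695
    (3,6) via x @ 0.7400
    (3,5) via y @ 1.5242
    (3,4) via y @ 2.6789  # hit
  → r_7 = 2.6789

ranges = [1.8822, 1.6875, 1.9399, 1.7393, 3.3600, 3.4889, 2.6789]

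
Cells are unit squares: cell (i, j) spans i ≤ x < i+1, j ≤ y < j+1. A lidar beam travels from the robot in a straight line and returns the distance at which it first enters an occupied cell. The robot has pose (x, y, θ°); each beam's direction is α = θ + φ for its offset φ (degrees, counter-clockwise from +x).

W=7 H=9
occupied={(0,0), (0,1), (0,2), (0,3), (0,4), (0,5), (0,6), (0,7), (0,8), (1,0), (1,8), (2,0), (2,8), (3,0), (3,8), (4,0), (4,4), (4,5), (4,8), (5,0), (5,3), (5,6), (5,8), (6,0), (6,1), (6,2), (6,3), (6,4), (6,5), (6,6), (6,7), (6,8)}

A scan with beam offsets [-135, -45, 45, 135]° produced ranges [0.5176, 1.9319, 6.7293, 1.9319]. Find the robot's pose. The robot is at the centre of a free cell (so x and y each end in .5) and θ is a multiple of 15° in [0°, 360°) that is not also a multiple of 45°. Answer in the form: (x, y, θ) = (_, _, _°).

Candidates: 31 free-cell centres × 16 headings = 496 poses. Raycast each; keep the one whose scan matches to 4 dp.
  (4.5, 2.5, 240°): beam 1 = 1.5529 ≠ 0.5176 ✗
  (1.5, 7.5, 30°): beam 1 = 1.9319 ≠ 0.5176 ✗
  (3.5, 7.5, 105°): beam 1 = 1.7321 ≠ 0.5176 ✗
  (3.5, 5.5, 330°): beam 1 = 2.5882 ≠ 0.5176 ✗
  …
  (3.5, 7.5, 210°): r_1=0.5176, r_2=1.9319, r_3=6.7293, r_4=1.9319 — all match ✓
Only this pose fits every beam.

(x, y, θ) = (3.5, 7.5, 210°)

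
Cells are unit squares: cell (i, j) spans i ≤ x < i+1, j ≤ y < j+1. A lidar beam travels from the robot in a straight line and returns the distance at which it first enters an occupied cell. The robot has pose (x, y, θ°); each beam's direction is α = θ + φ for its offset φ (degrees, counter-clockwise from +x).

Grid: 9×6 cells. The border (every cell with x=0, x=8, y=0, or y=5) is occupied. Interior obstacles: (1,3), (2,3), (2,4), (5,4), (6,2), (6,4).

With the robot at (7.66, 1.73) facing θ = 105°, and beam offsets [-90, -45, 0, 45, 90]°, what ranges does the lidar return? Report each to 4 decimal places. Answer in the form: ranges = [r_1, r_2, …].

ranges = [0.3520, 0.6800, 2.5500, 0.7621, 2.8205]

beam 1: φ=-90°, α=15°
  dir = (cos 15°, sin 15°) = (0.9659, 0.2588); from cell (7,1)
  next x-line at t=0.3520, next y-line at t=1.0432; Δt_x=1.0353, Δt_y=3.8637
    x: enter (8,1) at t=0.3520 ← occupied
  → r_1 = 0.3520
beam 2: φ=-45°, α=60°
  dir = (cos 60°, sin 60°) = (0.5000, 0.8660); from cell (7,1)
  next x-line at t=0.6800, next y-line at t=0.3118; Δt_x=2.0000, Δt_y=1.1547
    y: enter (7,2) at t=0.3118
    x: enter (8,2) at t=0.6800 ← occupied
  → r_2 = 0.6800
beam 3: φ=0°, α=105°
  dir = (cos 105°, sin 105°) = (-0.2588, 0.9659); from cell (7,1)
  next x-line at t=2.5500, next y-line at t=0.2795; Δt_x=3.8637, Δt_y=1.0353
    y: enter (7,2) at t=0.2795
    y: enter (7,3) at t=1.3148
    y: enter (7,4) at t=2.3501
    x: enter (6,4) at t=2.5500 ← occupied
  → r_3 = 2.5500
beam 4: φ=45°, α=150°
  dir = (cos 150°, sin 150°) = (-0.8660, 0.5000); from cell (7,1)
  next x-line at t=0.7621, next y-line at t=0.5400; Δt_x=1.1547, Δt_y=2.0000
    y: enter (7,2) at t=0.5400
    x: enter (6,2) at t=0.7621 ← occupied
  → r_4 = 0.7621
beam 5: φ=90°, α=195°
  dir = (cos 195°, sin 195°) = (-0.9659, -0.2588); from cell (7,1)
  next x-line at t=0.6833, next y-line at t=2.8205; Δt_x=1.0353, Δt_y=3.8637
    x: enter (6,1) at t=0.6833
    x: enter (5,1) at t=1.7186
    x: enter (4,1) at t=2.7538
    y: enter (4,0) at t=2.8205 ← occupied
  → r_5 = 2.8205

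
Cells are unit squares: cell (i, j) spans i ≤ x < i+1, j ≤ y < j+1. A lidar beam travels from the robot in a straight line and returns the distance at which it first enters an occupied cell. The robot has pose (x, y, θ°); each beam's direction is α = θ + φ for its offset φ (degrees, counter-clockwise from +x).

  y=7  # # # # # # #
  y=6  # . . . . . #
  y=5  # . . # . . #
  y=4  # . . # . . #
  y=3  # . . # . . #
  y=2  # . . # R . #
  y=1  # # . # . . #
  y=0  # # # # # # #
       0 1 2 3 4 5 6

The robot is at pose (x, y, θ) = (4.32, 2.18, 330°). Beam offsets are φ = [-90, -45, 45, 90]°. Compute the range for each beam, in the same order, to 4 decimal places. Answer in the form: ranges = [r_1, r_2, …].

ranges = [0.6400, 1.2216, 1.7393, 3.3600]

beam 1: φ=-90°, α=240°
  dir = (cos 240°, sin 240°) = (-0.5000, -0.8660); from cell (4,2)
  next x-line at t=0.6400, next y-line at t=0.2078; Δt_x=2.0000, Δt_y=1.1547
    y: enter (4,1) at t=0.2078
    x: enter (3,1) at t=0.6400 ← occupied
  → r_1 = 0.6400
beam 2: φ=-45°, α=285°
  dir = (cos 285°, sin 285°) = (0.2588, -0.9659); from cell (4,2)
  next x-line at t=2.6273, next y-line at t=0.1863; Δt_x=3.8637, Δt_y=1.0353
    y: enter (4,1) at t=0.1863
    y: enter (4,0) at t=1.2216 ← occupied
  → r_2 = 1.2216
beam 3: φ=45°, α=15°
  dir = (cos 15°, sin 15°) = (0.9659, 0.2588); from cell (4,2)
  next x-line at t=0.7040, next y-line at t=3.1682; Δt_x=1.0353, Δt_y=3.8637
    x: enter (5,2) at t=0.7040
    x: enter (6,2) at t=1.7393 ← occupied
  → r_3 = 1.7393
beam 4: φ=90°, α=60°
  dir = (cos 60°, sin 60°) = (0.5000, 0.8660); from cell (4,2)
  next x-line at t=1.3600, next y-line at t=0.9469; Δt_x=2.0000, Δt_y=1.1547
    y: enter (4,3) at t=0.9469
    x: enter (5,3) at t=1.3600
    y: enter (5,4) at t=2.1016
    y: enter (5,5) at t=3.2563
    x: enter (6,5) at t=3.3600 ← occupied
  → r_4 = 3.3600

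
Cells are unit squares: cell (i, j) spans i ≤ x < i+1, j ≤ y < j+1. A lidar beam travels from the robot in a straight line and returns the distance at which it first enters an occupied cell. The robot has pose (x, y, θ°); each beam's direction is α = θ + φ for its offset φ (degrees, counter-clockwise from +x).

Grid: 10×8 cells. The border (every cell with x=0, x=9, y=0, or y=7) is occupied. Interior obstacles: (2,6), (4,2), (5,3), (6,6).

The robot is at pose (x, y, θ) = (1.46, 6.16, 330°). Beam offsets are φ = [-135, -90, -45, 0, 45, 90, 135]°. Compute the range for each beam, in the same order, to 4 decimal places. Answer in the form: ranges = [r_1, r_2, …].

beam 1: φ=-135°, α=195°
  dir = (cos 195°, sin 195°) = (-0.9659, -0.2588); from cell (1,6)
  next x-line at t=0.4762, next y-line at t=0.6182; Δt_x=1.0353, Δt_y=3.8637
    x: enter (0,6) at t=0.4762 ← occupied
  → r_1 = 0.4762
beam 2: φ=-90°, α=240°
  dir = (cos 240°, sin 240°) = (-0.5000, -0.8660); from cell (1,6)
  next x-line at t=0.9200, next y-line at t=0.1848; Δt_x=2.0000, Δt_y=1.1547
    y: enter (1,5) at t=0.1848
    x: enter (0,5) at t=0.9200 ← occupied
  → r_2 = 0.9200
beam 3: φ=-45°, α=285°
  dir = (cos 285°, sin 285°) = (0.2588, -0.9659); from cell (1,6)
  next x-line at t=2.0864, next y-line at t=0.1656; Δt_x=3.8637, Δt_y=1.0353
    y: enter (1,5) at t=0.1656
    y: enter (1,4) at t=1.2009
    x: enter (2,4) at t=2.0864
    y: enter (2,3) at t=2.2362
    y: enter (2,2) at t=3.2715
    y: enter (2,1) at t=4.3067
    y: enter (2,0) at t=5.3420 ← occupied
  → r_3 = 5.3420
beam 4: φ=0°, α=330°
  dir = (cos 330°, sin 330°) = (0.8660, -0.5000); from cell (1,6)
  next x-line at t=0.6235, next y-line at t=0.3200; Δt_x=1.1547, Δt_y=2.0000
    y: enter (1,5) at t=0.3200
    x: enter (2,5) at t=0.6235
    x: enter (3,5) at t=1.7782
    y: enter (3,4) at t=2.3200
    x: enter (4,4) at t=2.9329
    x: enter (5,4) at t=4.0876
    y: enter (5,3) at t=4.3200 ← occupied
  → r_4 = 4.3200
beam 5: φ=45°, α=15°
  dir = (cos 15°, sin 15°) = (0.9659, 0.2588); from cell (1,6)
  next x-line at t=0.5590, next y-line at t=3.2455; Δt_x=1.0353, Δt_y=3.8637
    x: enter (2,6) at t=0.5590 ← occupied
  → r_5 = 0.5590
beam 6: φ=90°, α=60°
  dir = (cos 60°, sin 60°) = (0.5000, 0.8660); from cell (1,6)
  next x-line at t=1.0800, next y-line at t=0.9699; Δt_x=2.0000, Δt_y=1.1547
    y: enter (1,7) at t=0.9699 ← occupied
  → r_6 = 0.9699
beam 7: φ=135°, α=105°
  dir = (cos 105°, sin 105°) = (-0.2588, 0.9659); from cell (1,6)
  next x-line at t=1.7773, next y-line at t=0.8696; Δt_x=3.8637, Δt_y=1.0353
    y: enter (1,7) at t=0.8696 ← occupied
  → r_7 = 0.8696

ranges = [0.4762, 0.9200, 5.3420, 4.3200, 0.5590, 0.9699, 0.8696]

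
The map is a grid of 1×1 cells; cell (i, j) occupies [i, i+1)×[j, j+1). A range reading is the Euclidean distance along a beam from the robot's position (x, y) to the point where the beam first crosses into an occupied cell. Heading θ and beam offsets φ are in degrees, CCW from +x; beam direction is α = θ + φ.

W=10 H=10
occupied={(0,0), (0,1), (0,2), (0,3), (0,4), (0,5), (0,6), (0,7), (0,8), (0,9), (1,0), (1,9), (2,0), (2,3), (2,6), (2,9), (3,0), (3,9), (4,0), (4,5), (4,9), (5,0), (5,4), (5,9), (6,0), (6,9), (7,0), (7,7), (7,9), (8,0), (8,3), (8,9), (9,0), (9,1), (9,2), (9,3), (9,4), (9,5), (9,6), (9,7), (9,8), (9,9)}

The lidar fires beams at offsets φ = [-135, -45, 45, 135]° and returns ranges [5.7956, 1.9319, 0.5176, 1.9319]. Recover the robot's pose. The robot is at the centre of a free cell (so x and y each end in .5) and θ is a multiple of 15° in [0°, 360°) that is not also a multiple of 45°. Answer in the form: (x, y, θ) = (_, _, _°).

The pose lattice has 58·16 = 928 candidates. Test each by forward raycasting.
  (5.5, 2.5, 120°): beam 1 = 3.6235 ≠ 5.7956 ✗
  (5.5, 3.5, 285°): beam 1 = 5.1962 ≠ 5.7956 ✗
  (6.5, 7.5, 120°): beam 1 = 0.5176 ≠ 5.7956 ✗
  …
  (1.5, 5.5, 150°): r_1=5.7956, r_2=1.9319, r_3=0.5176, r_4=1.9319 — all match ✓
Only this pose fits every beam.

(x, y, θ) = (1.5, 5.5, 150°)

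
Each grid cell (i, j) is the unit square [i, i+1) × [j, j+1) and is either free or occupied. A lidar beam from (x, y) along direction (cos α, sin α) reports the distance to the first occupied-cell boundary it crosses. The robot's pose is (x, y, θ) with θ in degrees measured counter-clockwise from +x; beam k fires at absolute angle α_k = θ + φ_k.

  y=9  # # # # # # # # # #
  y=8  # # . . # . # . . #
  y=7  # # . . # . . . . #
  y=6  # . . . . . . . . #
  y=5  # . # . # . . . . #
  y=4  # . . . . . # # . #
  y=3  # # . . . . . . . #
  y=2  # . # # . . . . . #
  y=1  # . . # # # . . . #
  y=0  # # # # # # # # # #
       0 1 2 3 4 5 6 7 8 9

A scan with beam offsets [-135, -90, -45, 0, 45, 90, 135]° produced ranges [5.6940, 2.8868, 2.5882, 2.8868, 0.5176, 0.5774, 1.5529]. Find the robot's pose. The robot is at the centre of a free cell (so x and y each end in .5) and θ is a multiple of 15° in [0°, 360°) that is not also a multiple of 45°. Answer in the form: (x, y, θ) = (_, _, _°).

(x, y, θ) = (6.5, 7.5, 30°)

The pose lattice has 49·16 = 784 candidates. Test each by forward raycasting.
  (1.5, 5.5, 300°): beam 1 = 0.5176 ≠ 5.6940 ✗
  (8.5, 5.5, 240°): beam 1 = 3.6235 ≠ 5.6940 ✗
  (8.5, 1.5, 75°): beam 1 = 0.5774 ≠ 5.6940 ✗
  …
  (6.5, 7.5, 30°): r_1=5.6940, r_2=2.8868, r_3=2.5882, r_4=2.8868, r_5=0.5176, r_6=0.5774, r_7=1.5529 — all match ✓
No second candidate reproduces the full scan.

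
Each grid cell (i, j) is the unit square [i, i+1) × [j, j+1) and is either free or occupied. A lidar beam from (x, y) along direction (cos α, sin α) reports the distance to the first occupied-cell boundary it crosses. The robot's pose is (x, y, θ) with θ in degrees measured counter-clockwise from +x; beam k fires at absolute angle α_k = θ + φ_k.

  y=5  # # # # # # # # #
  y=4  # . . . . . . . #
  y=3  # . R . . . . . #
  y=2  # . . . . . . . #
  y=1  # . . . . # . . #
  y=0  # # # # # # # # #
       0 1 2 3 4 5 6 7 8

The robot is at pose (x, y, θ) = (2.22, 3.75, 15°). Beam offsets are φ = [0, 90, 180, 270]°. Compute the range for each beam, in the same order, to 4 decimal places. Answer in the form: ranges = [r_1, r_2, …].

beam 1: φ=0°, α=15°
  dir = (cos 15°, sin 15°) = (0.9659, 0.2588); from cell (2,3)
  next x-line at t=0.8075, next y-line at t=0.9659; Δt_x=1.0353, Δt_y=3.8637
    x: enter (3,3) at t=0.8075
    y: enter (3,4) at t=0.9659
    x: enter (4,4) at t=1.8428
    x: enter (5,4) at t=2.8781
    x: enter (6,4) at t=3.9133
    y: enter (6,5) at t=4.8296 ← occupied
  → r_1 = 4.8296
beam 2: φ=90°, α=105°
  dir = (cos 105°, sin 105°) = (-0.2588, 0.9659); from cell (2,3)
  next x-line at t=0.8500, next y-line at t=0.2588; Δt_x=3.8637, Δt_y=1.0353
    y: enter (2,4) at t=0.2588
    x: enter (1,4) at t=0.8500
    y: enter (1,5) at t=1.2941 ← occupied
  → r_2 = 1.2941
beam 3: φ=180°, α=195°
  dir = (cos 195°, sin 195°) = (-0.9659, -0.2588); from cell (2,3)
  next x-line at t=0.2278, next y-line at t=2.8978; Δt_x=1.0353, Δt_y=3.8637
    x: enter (1,3) at t=0.2278
    x: enter (0,3) at t=1.2630 ← occupied
  → r_3 = 1.2630
beam 4: φ=270°, α=285°
  dir = (cos 285°, sin 285°) = (0.2588, -0.9659); from cell (2,3)
  next x-line at t=3.0137, next y-line at t=0.7765; Δt_x=3.8637, Δt_y=1.0353
    y: enter (2,2) at t=0.7765
    y: enter (2,1) at t=1.8117
    y: enter (2,0) at t=2.8470 ← occupied
  → r_4 = 2.8470

ranges = [4.8296, 1.2941, 1.2630, 2.8470]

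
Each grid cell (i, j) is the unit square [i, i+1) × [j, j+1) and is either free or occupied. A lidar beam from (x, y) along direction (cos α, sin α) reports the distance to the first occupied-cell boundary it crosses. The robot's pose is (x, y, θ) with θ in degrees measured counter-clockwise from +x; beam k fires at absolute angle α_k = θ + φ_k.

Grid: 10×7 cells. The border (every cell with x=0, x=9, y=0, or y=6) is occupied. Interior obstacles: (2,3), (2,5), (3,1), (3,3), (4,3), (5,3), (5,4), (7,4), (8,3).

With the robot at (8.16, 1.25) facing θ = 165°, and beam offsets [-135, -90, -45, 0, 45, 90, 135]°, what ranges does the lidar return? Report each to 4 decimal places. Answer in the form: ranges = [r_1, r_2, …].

beam 1: φ=-135°, α=30°
  d=(0.8660,0.5000)  start (8,1)  tX=0.9699 tY=1.5000  stride 1/|dx|=1.1547 1/|dy|=2.0000
    cross x-line → (9,1), t=0.9699 (wall)
  → r_1 = 0.9699
beam 2: φ=-90°, α=75°
  d=(0.2588,0.9659)  start (8,1)  tX=3.2455 tY=0.7765  stride 1/|dx|=3.8637 1/|dy|=1.0353
    cross y-line → (8,2), t=0.7765
    cross y-line → (8,3), t=1.8117 (wall)
  → r_2 = 1.8117
beam 3: φ=-45°, α=120°
  d=(-0.5000,0.8660)  start (8,1)  tX=0.3200 tY=0.8660  stride 1/|dx|=2.0000 1/|dy|=1.1547
    cross x-line → (7,1), t=0.3200
    cross y-line → (7,2), t=0.8660
    cross y-line → (7,3), t=2.0207
    cross x-line → (6,3), t=2.3200
    cross y-line → (6,4), t=3.1754
    cross x-line → (5,4), t=4.3200 (wall)
  → r_3 = 4.3200
beam 4: φ=0°, α=165°
  d=(-0.9659,0.2588)  start (8,1)  tX=0.1656 tY=2.8978  stride 1/|dx|=1.0353 1/|dy|=3.8637
    cross x-line → (7,1), t=0.1656
    cross x-line → (6,1), t=1.2009
    cross x-line → (5,1), t=2.2362
    cross y-line → (5,2), t=2.8978
    cross x-line → (4,2), t=3.2715
    cross x-line → (3,2), t=4.3067
    cross x-line → (2,2), t=5.3420
    cross x-line → (1,2), t=6.3773
    cross y-line → (1,3), t=6.7615
    cross x-line → (0,3), t=7.4126 (wall)
  → r_4 = 7.4126
beam 5: φ=45°, α=210°
  d=(-0.8660,-0.5000)  start (8,1)  tX=0.1848 tY=0.5000  stride 1/|dx|=1.1547 1/|dy|=2.0000
    cross x-line → (7,1), t=0.1848
    cross y-line → (7,0), t=0.5000 (wall)
  → r_5 = 0.5000
beam 6: φ=90°, α=255°
  d=(-0.2588,-0.9659)  start (8,1)  tX=0.6182 tY=0.2588  stride 1/|dx|=3.8637 1/|dy|=1.0353
    cross y-line → (8,0), t=0.2588 (wall)
  → r_6 = 0.2588
beam 7: φ=135°, α=300°
  d=(0.5000,-0.8660)  start (8,1)  tX=1.6800 tY=0.2887  stride 1/|dx|=2.0000 1/|dy|=1.1547
    cross y-line → (8,0), t=0.2887 (wall)
  → r_7 = 0.2887

ranges = [0.9699, 1.8117, 4.3200, 7.4126, 0.5000, 0.2588, 0.2887]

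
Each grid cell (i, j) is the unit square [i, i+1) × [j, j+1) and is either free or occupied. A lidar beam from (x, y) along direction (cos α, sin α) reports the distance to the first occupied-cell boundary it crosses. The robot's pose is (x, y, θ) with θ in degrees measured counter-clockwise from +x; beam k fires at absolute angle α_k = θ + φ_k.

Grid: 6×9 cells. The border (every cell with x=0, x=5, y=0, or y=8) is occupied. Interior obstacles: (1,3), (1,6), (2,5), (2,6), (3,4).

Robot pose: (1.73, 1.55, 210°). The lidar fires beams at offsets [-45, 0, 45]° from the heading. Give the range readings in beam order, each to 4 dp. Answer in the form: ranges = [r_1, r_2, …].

beam 1: φ=-45°, α=165°
  dir = (cos 165°, sin 165°) = (-0.9659, 0.2588); from cell (1,1)
  next x-line at t=0.7558, next y-line at t=1.7387; Δt_x=1.0353, Δt_y=3.8637
    x: enter (0,1) at t=0.7558 ← occupied
  → r_1 = 0.7558
beam 2: φ=0°, α=210°
  dir = (cos 210°, sin 210°) = (-0.8660, -0.5000); from cell (1,1)
  next x-line at t=0.8429, next y-line at t=1.1000; Δt_x=1.1547, Δt_y=2.0000
    x: enter (0,1) at t=0.8429 ← occupied
  → r_2 = 0.8429
beam 3: φ=45°, α=255°
  dir = (cos 255°, sin 255°) = (-0.2588, -0.9659); from cell (1,1)
  next x-line at t=2.8205, next y-line at t=0.5694; Δt_x=3.8637, Δt_y=1.0353
    y: enter (1,0) at t=0.5694 ← occupied
  → r_3 = 0.5694

ranges = [0.7558, 0.8429, 0.5694]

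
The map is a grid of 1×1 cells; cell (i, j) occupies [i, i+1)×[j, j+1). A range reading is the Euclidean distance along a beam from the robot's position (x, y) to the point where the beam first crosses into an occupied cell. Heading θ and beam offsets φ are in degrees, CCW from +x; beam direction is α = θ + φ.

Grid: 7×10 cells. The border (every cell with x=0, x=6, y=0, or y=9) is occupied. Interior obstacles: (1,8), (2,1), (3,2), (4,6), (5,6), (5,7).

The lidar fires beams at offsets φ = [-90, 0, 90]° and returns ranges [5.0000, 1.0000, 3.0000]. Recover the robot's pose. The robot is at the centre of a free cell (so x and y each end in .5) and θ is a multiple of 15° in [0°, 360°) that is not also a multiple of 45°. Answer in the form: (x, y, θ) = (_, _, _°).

The pose lattice has 34·16 = 544 candidates. Test each by forward raycasting.
  (5.5, 3.5, 255°): beam 1 = 4.6587 ≠ 5.0000 ✗
  (3.5, 3.5, 60°): beam 1 = 2.8868 ≠ 5.0000 ✗
  (3.5, 5.5, 330°): beam 2 = 2.8868 ≠ 1.0000 ✗
  (4.5, 5.5, 255°): beam 1 = 3.6235 ≠ 5.0000 ✗
  (3.5, 6.5, 210°): beam 1 = 2.8868 ≠ 5.0000 ✗
  …
  (3.5, 5.5, 30°): r_1=5.0000, r_2=1.0000, r_3=3.0000 — all match ✓
Only this pose fits every beam.

(x, y, θ) = (3.5, 5.5, 30°)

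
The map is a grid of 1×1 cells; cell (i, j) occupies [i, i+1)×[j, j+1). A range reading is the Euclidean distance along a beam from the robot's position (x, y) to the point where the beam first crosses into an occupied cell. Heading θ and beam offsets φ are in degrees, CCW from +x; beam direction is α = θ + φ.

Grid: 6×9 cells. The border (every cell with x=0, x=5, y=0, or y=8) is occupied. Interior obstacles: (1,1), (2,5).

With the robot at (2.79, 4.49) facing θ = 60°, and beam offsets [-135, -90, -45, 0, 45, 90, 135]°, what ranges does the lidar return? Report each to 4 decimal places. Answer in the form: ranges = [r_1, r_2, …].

beam 1: φ=-135°, α=285°
  d=(0.2588,-0.9659)  start (2,4)  tX=0.8114 tY=0.5073  stride 1/|dx|=3.8637 1/|dy|=1.0353
    cross y-line → (2,3), t=0.5073
    cross x-line → (3,3), t=0.8114
    cross y-line → (3,2), t=1.5426
    cross y-line → (3,1), t=2.5778
    cross y-line → (3,0), t=3.6131 (wall)
  → r_1 = 3.6131
beam 2: φ=-90°, α=330°
  d=(0.8660,-0.5000)  start (2,4)  tX=0.2425 tY=0.9800  stride 1/|dx|=1.1547 1/|dy|=2.0000
    cross x-line → (3,4), t=0.2425
    cross y-line → (3,3), t=0.9800
    cross x-line → (4,3), t=1.3972
    cross x-line → (5,3), t=2.5519 (wall)
  → r_2 = 2.5519
beam 3: φ=-45°, α=15°
  d=(0.9659,0.2588)  start (2,4)  tX=0.2174 tY=1.9705  stride 1/|dx|=1.0353 1/|dy|=3.8637
    cross x-line → (3,4), t=0.2174
    cross x-line → (4,4), t=1.2527
    cross y-line → (4,5), t=1.9705
    cross x-line → (5,5), t=2.2880 (wall)
  → r_3 = 2.2880
beam 4: φ=0°, α=60°
  d=(0.5000,0.8660)  start (2,4)  tX=0.4200 tY=0.5889  stride 1/|dx|=2.0000 1/|dy|=1.1547
    cross x-line → (3,4), t=0.4200
    cross y-line → (3,5), t=0.5889
    cross y-line → (3,6), t=1.7436
    cross x-line → (4,6), t=2.4200
    cross y-line → (4,7), t=2.8983
    cross y-line → (4,8), t=4.0530 (wall)
  → r_4 = 4.0530
beam 5: φ=45°, α=105°
  d=(-0.2588,0.9659)  start (2,4)  tX=3.0523 tY=0.5280  stride 1/|dx|=3.8637 1/|dy|=1.0353
    cross y-line → (2,5), t=0.5280 (wall)
  → r_5 = 0.5280
beam 6: φ=90°, α=150°
  d=(-0.8660,0.5000)  start (2,4)  tX=0.9122 tY=1.0200  stride 1/|dx|=1.1547 1/|dy|=2.0000
    cross x-line → (1,4), t=0.9122
    cross y-line → (1,5), t=1.0200
    cross x-line → (0,5), t=2.0669 (wall)
  → r_6 = 2.0669
beam 7: φ=135°, α=195°
  d=(-0.9659,-0.2588)  start (2,4)  tX=0.8179 tY=1.8932  stride 1/|dx|=1.0353 1/|dy|=3.8637
    cross x-line → (1,4), t=0.8179
    cross x-line → (0,4), t=1.8531 (wall)
  → r_7 = 1.8531

ranges = [3.6131, 2.5519, 2.2880, 4.0530, 0.5280, 2.0669, 1.8531]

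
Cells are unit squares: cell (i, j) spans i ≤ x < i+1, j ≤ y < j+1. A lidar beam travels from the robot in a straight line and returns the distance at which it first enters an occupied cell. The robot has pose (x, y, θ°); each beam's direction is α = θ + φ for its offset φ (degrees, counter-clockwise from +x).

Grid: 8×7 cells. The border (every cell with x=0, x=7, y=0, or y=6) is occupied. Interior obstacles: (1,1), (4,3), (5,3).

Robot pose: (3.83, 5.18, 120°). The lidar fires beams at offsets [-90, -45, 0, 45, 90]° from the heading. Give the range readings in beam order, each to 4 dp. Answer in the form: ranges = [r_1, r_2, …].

ranges = [1.6400, 0.8489, 0.9469, 2.9298, 3.2678]

beam 1: φ=-90°, α=30°
  direction (0.8660, 0.5000); cell (3,5); t to first gridline: x 0.1963, y 1.6400 (then +1.1547 / +2.0000)
    (4,5) via x @ 0.1963
    (5,5) via x @ 1.3510
    (5,6) via y @ 1.6400  # hit
  → r_1 = 1.6400
beam 2: φ=-45°, α=75°
  direction (0.2588, 0.9659); cell (3,5); t to first gridline: x 0.6568, y 0.8489 (then +3.8637 / +1.0353)
    (4,5) via x @ 0.6568
    (4,6) via y @ 0.8489  # hit
  → r_2 = 0.8489
beam 3: φ=0°, α=120°
  direction (-0.5000, 0.8660); cell (3,5); t to first gridline: x 1.6600, y 0.9469 (then +2.0000 / +1.1547)
    (3,6) via y @ 0.9469  # hit
  → r_3 = 0.9469
beam 4: φ=45°, α=165°
  direction (-0.9659, 0.2588); cell (3,5); t to first gridline: x 0.8593, y 3.1682 (then +1.0353 / +3.8637)
    (2,5) via x @ 0.8593
    (1,5) via x @ 1.8946
    (0,5) via x @ 2.9298  # hit
  → r_4 = 2.9298
beam 5: φ=90°, α=210°
  direction (-0.8660, -0.5000); cell (3,5); t to first gridline: x 0.9584, y 0.3600 (then +1.1547 / +2.0000)
    (3,4) via y @ 0.3600
    (2,4) via x @ 0.9584
    (1,4) via x @ 2.1131
    (1,3) via y @ 2.3600
    (0,3) via x @ 3.2678  # hit
  → r_5 = 3.2678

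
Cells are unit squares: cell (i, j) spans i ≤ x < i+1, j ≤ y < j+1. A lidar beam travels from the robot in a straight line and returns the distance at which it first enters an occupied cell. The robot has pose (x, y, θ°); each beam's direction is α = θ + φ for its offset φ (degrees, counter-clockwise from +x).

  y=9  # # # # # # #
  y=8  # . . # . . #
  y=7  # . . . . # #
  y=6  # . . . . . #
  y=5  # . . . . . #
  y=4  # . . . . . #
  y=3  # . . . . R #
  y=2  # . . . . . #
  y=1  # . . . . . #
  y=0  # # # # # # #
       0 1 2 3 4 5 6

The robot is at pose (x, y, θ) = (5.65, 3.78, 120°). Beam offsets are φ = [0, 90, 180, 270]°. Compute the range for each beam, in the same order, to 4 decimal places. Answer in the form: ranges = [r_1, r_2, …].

beam 1: φ=0°, α=120°
  cosα=-0.5000 sinα=0.8660 | (5,3) | tMaxX 1.3000 tMaxY 0.2540 | tΔX 2.0000 tΔY 1.1547
    t=0.2540 [y] (5,4)
    t=1.3000 [x] (4,4)
    t=1.4087 [y] (4,5)
    t=2.5634 [y] (4,6)
    t=3.3000 [x] (3,6)
    t=3.7181 [y] (3,7)
    t=4.8728 [y] (3,8) — stop
  → r_1 = 4.8728
beam 2: φ=90°, α=210°
  cosα=-0.8660 sinα=-0.5000 | (5,3) | tMaxX 0.7506 tMaxY 1.5600 | tΔX 1.1547 tΔY 2.0000
    t=0.7506 [x] (4,3)
    t=1.5600 [y] (4,2)
    t=1.9053 [x] (3,2)
    t=3.0600 [x] (2,2)
    t=3.5600 [y] (2,1)
    t=4.2147 [x] (1,1)
    t=5.3694 [x] (0,1) — stop
  → r_2 = 5.3694
beam 3: φ=180°, α=300°
  cosα=0.5000 sinα=-0.8660 | (5,3) | tMaxX 0.7000 tMaxY 0.9007 | tΔX 2.0000 tΔY 1.1547
    t=0.7000 [x] (6,3) — stop
  → r_3 = 0.7000
beam 4: φ=270°, α=30°
  cosα=0.8660 sinα=0.5000 | (5,3) | tMaxX 0.4041 tMaxY 0.4400 | tΔX 1.1547 tΔY 2.0000
    t=0.4041 [x] (6,3) — stop
  → r_4 = 0.4041

ranges = [4.8728, 5.3694, 0.7000, 0.4041]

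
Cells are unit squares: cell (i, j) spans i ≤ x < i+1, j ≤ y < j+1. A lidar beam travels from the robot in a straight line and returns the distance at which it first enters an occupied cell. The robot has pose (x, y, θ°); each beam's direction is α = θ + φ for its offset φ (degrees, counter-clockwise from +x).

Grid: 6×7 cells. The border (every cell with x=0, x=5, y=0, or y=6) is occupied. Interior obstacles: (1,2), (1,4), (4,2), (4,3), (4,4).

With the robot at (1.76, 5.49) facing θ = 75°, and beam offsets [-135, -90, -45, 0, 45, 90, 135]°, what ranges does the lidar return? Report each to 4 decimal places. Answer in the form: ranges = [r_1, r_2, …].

beam 1: φ=-135°, α=300°
  cosα=0.5000 sinα=-0.8660 | (1,5) | tMaxX 0.4800 tMaxY 0.5658 | tΔX 2.0000 tΔY 1.1547
    t=0.4800 [x] (2,5)
    t=0.5658 [y] (2,4)
    t=1.7205 [y] (2,3)
    t=2.4800 [x] (3,3)
    t=2.8752 [y] (3,2)
    t=4.0299 [y] (3,1)
    t=4.4800 [x] (4,1)
    t=5.1846 [y] (4,0) — stop
  → r_1 = 5.1846
beam 2: φ=-90°, α=345°
  cosα=0.9659 sinα=-0.2588 | (1,5) | tMaxX 0.2485 tMaxY 1.8932 | tΔX 1.0353 tΔY 3.8637
    t=0.2485 [x] (2,5)
    t=1.2837 [x] (3,5)
    t=1.8932 [y] (3,4)
    t=2.3190 [x] (4,4) — stop
  → r_2 = 2.3190
beam 3: φ=-45°, α=30°
  cosα=0.8660 sinα=0.5000 | (1,5) | tMaxX 0.2771 tMaxY 1.0200 | tΔX 1.1547 tΔY 2.0000
    t=0.2771 [x] (2,5)
    t=1.0200 [y] (2,6) — stop
  → r_3 = 1.0200
beam 4: φ=0°, α=75°
  cosα=0.2588 sinα=0.9659 | (1,5) | tMaxX 0.9273 tMaxY 0.5280 | tΔX 3.8637 tΔY 1.0353
    t=0.5280 [y] (1,6) — stop
  → r_4 = 0.5280
beam 5: φ=45°, α=120°
  cosα=-0.5000 sinα=0.8660 | (1,5) | tMaxX 1.5200 tMaxY 0.5889 | tΔX 2.0000 tΔY 1.1547
    t=0.5889 [y] (1,6) — stop
  → r_5 = 0.5889
beam 6: φ=90°, α=165°
  cosα=-0.9659 sinα=0.2588 | (1,5) | tMaxX 0.7868 tMaxY 1.9705 | tΔX 1.0353 tΔY 3.8637
    t=0.7868 [x] (0,5) — stop
  → r_6 = 0.7868
beam 7: φ=135°, α=210°
  cosα=-0.8660 sinα=-0.5000 | (1,5) | tMaxX 0.8776 tMaxY 0.9800 | tΔX 1.1547 tΔY 2.0000
    t=0.8776 [x] (0,5) — stop
  → r_7 = 0.8776

ranges = [5.1846, 2.3190, 1.0200, 0.5280, 0.5889, 0.7868, 0.8776]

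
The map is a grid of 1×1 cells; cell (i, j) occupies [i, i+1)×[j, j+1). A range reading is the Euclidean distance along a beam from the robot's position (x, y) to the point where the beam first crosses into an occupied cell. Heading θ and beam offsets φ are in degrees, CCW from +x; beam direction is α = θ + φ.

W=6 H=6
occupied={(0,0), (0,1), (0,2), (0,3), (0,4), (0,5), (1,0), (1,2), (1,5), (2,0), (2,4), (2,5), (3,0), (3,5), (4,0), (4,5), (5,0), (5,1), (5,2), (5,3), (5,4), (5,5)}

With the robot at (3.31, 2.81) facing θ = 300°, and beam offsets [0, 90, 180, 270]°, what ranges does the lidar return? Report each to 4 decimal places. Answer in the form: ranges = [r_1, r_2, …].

ranges = [2.0900, 1.9514, 1.3741, 1.5127]

beam 1: φ=0°, α=300°
  direction (0.5000, -0.8660); cell (3,2); t to first gridline: x 1.3800, y 0.9353 (then +2.0000 / +1.1547)
    (3,1) via y @ 0.9353
    (4,1) via x @ 1.3800
    (4,0) via y @ 2.0900  # hit
  → r_1 = 2.0900
beam 2: φ=90°, α=30°
  direction (0.8660, 0.5000); cell (3,2); t to first gridline: x 0.7967, y 0.3800 (then +1.1547 / +2.0000)
    (3,3) via y @ 0.3800
    (4,3) via x @ 0.7967
    (5,3) via x @ 1.9514  # hit
  → r_2 = 1.9514
beam 3: φ=180°, α=120°
  direction (-0.5000, 0.8660); cell (3,2); t to first gridline: x 0.6200, y 0.2194 (then +2.0000 / +1.1547)
    (3,3) via y @ 0.2194
    (2,3) via x @ 0.6200
    (2,4) via y @ 1.3741  # hit
  → r_3 = 1.3741
beam 4: φ=270°, α=210°
  direction (-0.8660, -0.5000); cell (3,2); t to first gridline: x 0.3580, y 1.6200 (then +1.1547 / +2.0000)
    (2,2) via x @ 0.3580
    (1,2) via x @ 1.5127  # hit
  → r_4 = 1.5127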